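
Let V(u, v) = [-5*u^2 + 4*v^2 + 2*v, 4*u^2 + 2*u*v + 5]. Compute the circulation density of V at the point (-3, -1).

-20

∂V₂/∂u = 8*u + 2*v
∂V₁/∂v = 8*v + 2
Scalar curl = 8*u - 6*v - 2
At (-3, -1): -20.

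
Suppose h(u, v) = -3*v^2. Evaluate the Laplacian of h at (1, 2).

-6

∂²h/∂u² = 0
∂²h/∂v² = -6
∇²h = -6
At (1, 2): -6.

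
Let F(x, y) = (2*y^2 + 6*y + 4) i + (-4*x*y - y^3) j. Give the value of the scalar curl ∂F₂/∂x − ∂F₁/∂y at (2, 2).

-22

∂F₂/∂x = -4*y
∂F₁/∂y = 4*y + 6
Scalar curl = -8*y - 6
At (2, 2): -22.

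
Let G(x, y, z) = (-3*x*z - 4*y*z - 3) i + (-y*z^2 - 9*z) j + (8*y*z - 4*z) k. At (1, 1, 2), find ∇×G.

(29, -7, 8)

(∇×G)₁ = ∂G₃/∂y − ∂G₂/∂z = 2*y*z + 8*z + 9
(∇×G)₂ = ∂G₁/∂z − ∂G₃/∂x = -3*x - 4*y
(∇×G)₃ = ∂G₂/∂x − ∂G₁/∂y = 4*z
∇×G = (2*y*z + 8*z + 9, -3*x - 4*y, 4*z)
At (1, 1, 2): (29, -7, 8).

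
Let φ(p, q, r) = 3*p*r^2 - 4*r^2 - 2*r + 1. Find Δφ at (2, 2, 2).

4

∂²φ/∂p² = 0
∂²φ/∂q² = 0
∂²φ/∂r² = 2*(3*p - 4)
∇²φ = 6*p - 8
At (2, 2, 2): 4.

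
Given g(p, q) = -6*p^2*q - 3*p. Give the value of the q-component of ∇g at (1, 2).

-6

(∇g)_2 = ∂g/∂q = -6*p^2
At (1, 2): -6.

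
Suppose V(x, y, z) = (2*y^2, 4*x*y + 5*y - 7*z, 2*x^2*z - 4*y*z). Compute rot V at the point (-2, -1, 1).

(∇×V)₁ = ∂V₃/∂y − ∂V₂/∂z = -4*z + 7
(∇×V)₂ = ∂V₁/∂z − ∂V₃/∂x = -4*x*z
(∇×V)₃ = ∂V₂/∂x − ∂V₁/∂y = 0
∇×V = (-4*z + 7, -4*x*z, 0)
At (-2, -1, 1): (3, 8, 0).

(3, 8, 0)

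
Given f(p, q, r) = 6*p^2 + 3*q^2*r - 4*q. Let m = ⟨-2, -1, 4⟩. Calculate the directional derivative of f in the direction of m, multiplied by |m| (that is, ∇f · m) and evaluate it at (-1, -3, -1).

118

∂f/∂p = 12*p
∂f/∂q = 6*q*r - 4
∂f/∂r = 3*q^2
∇f at (-1, -3, -1) = (-12, 14, 27)
∇f · m = (-12)(-2) + (14)(-1) + (27)(4) = 118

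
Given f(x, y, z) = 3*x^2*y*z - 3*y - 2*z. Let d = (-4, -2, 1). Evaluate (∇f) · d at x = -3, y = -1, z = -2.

229

∂f/∂x = 6*x*y*z
∂f/∂y = 3*x^2*z - 3
∂f/∂z = 3*x^2*y - 2
∇f at (-3, -1, -2) = (-36, -57, -29)
∇f · d = (-36)(-4) + (-57)(-2) + (-29)(1) = 229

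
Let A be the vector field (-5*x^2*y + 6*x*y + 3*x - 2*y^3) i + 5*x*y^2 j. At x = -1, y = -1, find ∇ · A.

∂A₁/∂x = -10*x*y + 6*y + 3
∂A₂/∂y = 10*x*y
∇·A = 6*y + 3
At (-1, -1): -3.

-3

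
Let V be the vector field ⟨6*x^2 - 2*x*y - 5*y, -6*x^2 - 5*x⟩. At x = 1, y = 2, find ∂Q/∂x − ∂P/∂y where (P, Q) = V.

∂V₂/∂x = -12*x - 5
∂V₁/∂y = -2*x - 5
Scalar curl = -10*x
At (1, 2): -10.

-10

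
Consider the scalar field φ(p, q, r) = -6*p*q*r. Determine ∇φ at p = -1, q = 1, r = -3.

∂φ/∂p = -6*q*r
∂φ/∂q = -6*p*r
∂φ/∂r = -6*p*q
∇φ = (-6*q*r, -6*p*r, -6*p*q)
At (-1, 1, -3): (18, -18, 6).

(18, -18, 6)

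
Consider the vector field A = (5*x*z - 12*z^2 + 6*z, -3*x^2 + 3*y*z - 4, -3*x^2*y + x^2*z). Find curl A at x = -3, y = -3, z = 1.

(∇×A)₁ = ∂A₃/∂y − ∂A₂/∂z = -3*x^2 - 3*y
(∇×A)₂ = ∂A₁/∂z − ∂A₃/∂x = 6*x*y - 2*x*z + 5*x - 24*z + 6
(∇×A)₃ = ∂A₂/∂x − ∂A₁/∂y = -6*x
∇×A = (-3*x^2 - 3*y, 6*x*y - 2*x*z + 5*x - 24*z + 6, -6*x)
At (-3, -3, 1): (-18, 27, 18).

(-18, 27, 18)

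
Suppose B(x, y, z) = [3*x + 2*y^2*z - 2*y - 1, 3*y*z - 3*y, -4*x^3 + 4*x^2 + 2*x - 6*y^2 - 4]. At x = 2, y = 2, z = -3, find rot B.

(∇×B)₁ = ∂B₃/∂y − ∂B₂/∂z = -15*y
(∇×B)₂ = ∂B₁/∂z − ∂B₃/∂x = 12*x^2 - 8*x + 2*y^2 - 2
(∇×B)₃ = ∂B₂/∂x − ∂B₁/∂y = -4*y*z + 2
∇×B = (-15*y, 12*x^2 - 8*x + 2*y^2 - 2, -4*y*z + 2)
At (2, 2, -3): (-30, 38, 26).

(-30, 38, 26)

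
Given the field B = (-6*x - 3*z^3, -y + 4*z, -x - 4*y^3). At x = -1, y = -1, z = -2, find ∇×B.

(∇×B)₁ = ∂B₃/∂y − ∂B₂/∂z = -12*y^2 - 4
(∇×B)₂ = ∂B₁/∂z − ∂B₃/∂x = -9*z^2 + 1
(∇×B)₃ = ∂B₂/∂x − ∂B₁/∂y = 0
∇×B = (-12*y^2 - 4, -9*z^2 + 1, 0)
At (-1, -1, -2): (-16, -35, 0).

(-16, -35, 0)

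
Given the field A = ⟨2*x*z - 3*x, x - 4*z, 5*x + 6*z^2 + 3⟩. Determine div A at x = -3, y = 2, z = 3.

39

∂A₁/∂x = 2*z - 3
∂A₂/∂y = 0
∂A₃/∂z = 12*z
∇·A = 14*z - 3
At (-3, 2, 3): 39.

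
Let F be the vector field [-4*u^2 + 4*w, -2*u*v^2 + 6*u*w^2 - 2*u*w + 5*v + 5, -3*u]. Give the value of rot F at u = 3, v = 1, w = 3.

(-102, 7, 46)

(∇×F)₁ = ∂F₃/∂v − ∂F₂/∂w = -12*u*w + 2*u
(∇×F)₂ = ∂F₁/∂w − ∂F₃/∂u = 7
(∇×F)₃ = ∂F₂/∂u − ∂F₁/∂v = -2*v^2 + 6*w^2 - 2*w
∇×F = (-12*u*w + 2*u, 7, -2*v^2 + 6*w^2 - 2*w)
At (3, 1, 3): (-102, 7, 46).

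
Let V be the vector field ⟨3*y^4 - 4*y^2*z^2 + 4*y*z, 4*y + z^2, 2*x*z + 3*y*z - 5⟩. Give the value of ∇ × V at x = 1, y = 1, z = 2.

(∇×V)₁ = ∂V₃/∂y − ∂V₂/∂z = z
(∇×V)₂ = ∂V₁/∂z − ∂V₃/∂x = -8*y^2*z + 4*y - 2*z
(∇×V)₃ = ∂V₂/∂x − ∂V₁/∂y = -12*y^3 + 8*y*z^2 - 4*z
∇×V = (z, -8*y^2*z + 4*y - 2*z, -12*y^3 + 8*y*z^2 - 4*z)
At (1, 1, 2): (2, -16, 12).

(2, -16, 12)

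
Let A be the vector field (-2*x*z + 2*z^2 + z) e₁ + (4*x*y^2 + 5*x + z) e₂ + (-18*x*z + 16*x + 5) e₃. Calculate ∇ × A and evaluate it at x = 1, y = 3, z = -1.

(-1, -39, 41)

(∇×A)₁ = ∂A₃/∂y − ∂A₂/∂z = -1
(∇×A)₂ = ∂A₁/∂z − ∂A₃/∂x = -2*x + 22*z - 15
(∇×A)₃ = ∂A₂/∂x − ∂A₁/∂y = 4*y^2 + 5
∇×A = (-1, -2*x + 22*z - 15, 4*y^2 + 5)
At (1, 3, -1): (-1, -39, 41).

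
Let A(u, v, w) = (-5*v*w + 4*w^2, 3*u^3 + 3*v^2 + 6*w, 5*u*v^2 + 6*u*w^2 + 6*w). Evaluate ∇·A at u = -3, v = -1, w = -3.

108

∂A₁/∂u = 0
∂A₂/∂v = 6*v
∂A₃/∂w = 12*u*w + 6
∇·A = 12*u*w + 6*v + 6
At (-3, -1, -3): 108.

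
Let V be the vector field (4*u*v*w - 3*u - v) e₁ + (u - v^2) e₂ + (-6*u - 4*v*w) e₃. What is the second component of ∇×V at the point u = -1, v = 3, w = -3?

-6

(∇×V)_2 = ∂V₁/∂w − ∂V₃/∂u
= 4*u*v − (-6)
= 4*u*v + 6
At (-1, 3, -3): -6.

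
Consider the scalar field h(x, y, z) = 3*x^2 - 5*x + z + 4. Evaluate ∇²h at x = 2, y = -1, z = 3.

∂²h/∂x² = 6
∂²h/∂y² = 0
∂²h/∂z² = 0
∇²h = 6
At (2, -1, 3): 6.

6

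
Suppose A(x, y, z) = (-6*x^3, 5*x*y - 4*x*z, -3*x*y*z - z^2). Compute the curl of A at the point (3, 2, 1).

(3, 6, 6)

(∇×A)₁ = ∂A₃/∂y − ∂A₂/∂z = -3*x*z + 4*x
(∇×A)₂ = ∂A₁/∂z − ∂A₃/∂x = 3*y*z
(∇×A)₃ = ∂A₂/∂x − ∂A₁/∂y = 5*y - 4*z
∇×A = (-3*x*z + 4*x, 3*y*z, 5*y - 4*z)
At (3, 2, 1): (3, 6, 6).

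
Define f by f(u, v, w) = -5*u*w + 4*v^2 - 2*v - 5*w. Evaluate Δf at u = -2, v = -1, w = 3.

∂²f/∂u² = 0
∂²f/∂v² = 8
∂²f/∂w² = 0
∇²f = 8
At (-2, -1, 3): 8.

8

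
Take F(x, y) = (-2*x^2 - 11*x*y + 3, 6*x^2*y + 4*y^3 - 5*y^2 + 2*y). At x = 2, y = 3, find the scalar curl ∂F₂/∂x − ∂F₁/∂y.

∂F₂/∂x = 12*x*y
∂F₁/∂y = -11*x
Scalar curl = 12*x*y + 11*x
At (2, 3): 94.

94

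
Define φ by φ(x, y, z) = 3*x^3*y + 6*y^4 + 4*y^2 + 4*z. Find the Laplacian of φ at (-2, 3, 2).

548

∂²φ/∂x² = 18*x*y
∂²φ/∂y² = 8*(9*y^2 + 1)
∂²φ/∂z² = 0
∇²φ = 18*x*y + 72*y^2 + 8
At (-2, 3, 2): 548.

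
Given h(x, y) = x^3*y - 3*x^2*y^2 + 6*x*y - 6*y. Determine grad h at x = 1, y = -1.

(-15, 7)

∂h/∂x = 3*x^2*y - 6*x*y^2 + 6*y
∂h/∂y = x^3 - 6*x^2*y + 6*x - 6
∇h = (3*x^2*y - 6*x*y^2 + 6*y, x^3 - 6*x^2*y + 6*x - 6)
At (1, -1): (-15, 7).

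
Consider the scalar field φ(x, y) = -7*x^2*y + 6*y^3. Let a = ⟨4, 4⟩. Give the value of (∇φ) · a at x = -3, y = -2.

∂φ/∂x = -14*x*y
∂φ/∂y = -7*x^2 + 18*y^2
∇φ at (-3, -2) = (-84, 9)
∇φ · a = (-84)(4) + (9)(4) = -300

-300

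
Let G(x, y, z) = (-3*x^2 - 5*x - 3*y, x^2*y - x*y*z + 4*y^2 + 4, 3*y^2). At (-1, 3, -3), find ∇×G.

(∇×G)₁ = ∂G₃/∂y − ∂G₂/∂z = x*y + 6*y
(∇×G)₂ = ∂G₁/∂z − ∂G₃/∂x = 0
(∇×G)₃ = ∂G₂/∂x − ∂G₁/∂y = 2*x*y - y*z + 3
∇×G = (x*y + 6*y, 0, 2*x*y - y*z + 3)
At (-1, 3, -3): (15, 0, 6).

(15, 0, 6)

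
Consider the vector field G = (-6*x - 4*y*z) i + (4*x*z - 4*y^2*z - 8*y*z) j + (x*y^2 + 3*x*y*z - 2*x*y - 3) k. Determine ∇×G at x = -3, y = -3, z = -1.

(57, -12, -8)

(∇×G)₁ = ∂G₃/∂y − ∂G₂/∂z = 2*x*y + 3*x*z - 6*x + 4*y^2 + 8*y
(∇×G)₂ = ∂G₁/∂z − ∂G₃/∂x = -y^2 - 3*y*z - 2*y
(∇×G)₃ = ∂G₂/∂x − ∂G₁/∂y = 8*z
∇×G = (2*x*y + 3*x*z - 6*x + 4*y^2 + 8*y, -y^2 - 3*y*z - 2*y, 8*z)
At (-3, -3, -1): (57, -12, -8).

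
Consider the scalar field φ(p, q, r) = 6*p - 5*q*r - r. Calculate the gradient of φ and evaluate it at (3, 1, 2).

(6, -10, -6)

∂φ/∂p = 6
∂φ/∂q = -5*r
∂φ/∂r = -5*q - 1
∇φ = (6, -5*r, -5*q - 1)
At (3, 1, 2): (6, -10, -6).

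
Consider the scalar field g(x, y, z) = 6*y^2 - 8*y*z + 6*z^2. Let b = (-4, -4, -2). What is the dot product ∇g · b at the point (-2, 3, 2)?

-80

∂g/∂x = 0
∂g/∂y = 12*y - 8*z
∂g/∂z = -8*y + 12*z
∇g at (-2, 3, 2) = (0, 20, 0)
∇g · b = (0)(-4) + (20)(-4) + (0)(-2) = -80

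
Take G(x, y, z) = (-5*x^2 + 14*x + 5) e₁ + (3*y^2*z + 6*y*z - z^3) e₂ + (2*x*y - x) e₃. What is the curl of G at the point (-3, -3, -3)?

(∇×G)₁ = ∂G₃/∂y − ∂G₂/∂z = 2*x - 3*y^2 - 6*y + 3*z^2
(∇×G)₂ = ∂G₁/∂z − ∂G₃/∂x = -2*y + 1
(∇×G)₃ = ∂G₂/∂x − ∂G₁/∂y = 0
∇×G = (2*x - 3*y^2 - 6*y + 3*z^2, -2*y + 1, 0)
At (-3, -3, -3): (12, 7, 0).

(12, 7, 0)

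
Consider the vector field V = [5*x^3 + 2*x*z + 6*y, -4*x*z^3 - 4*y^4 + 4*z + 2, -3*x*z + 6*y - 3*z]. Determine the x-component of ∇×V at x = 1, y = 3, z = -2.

(∇×V)_1 = ∂V₃/∂y − ∂V₂/∂z
= 6 − (-12*x*z^2 + 4)
= 12*x*z^2 + 2
At (1, 3, -2): 50.

50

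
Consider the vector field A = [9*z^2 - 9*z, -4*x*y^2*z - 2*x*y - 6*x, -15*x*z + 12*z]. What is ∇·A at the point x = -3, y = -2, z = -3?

207

∂A₁/∂x = 0
∂A₂/∂y = -8*x*y*z - 2*x
∂A₃/∂z = -15*x + 12
∇·A = -8*x*y*z - 17*x + 12
At (-3, -2, -3): 207.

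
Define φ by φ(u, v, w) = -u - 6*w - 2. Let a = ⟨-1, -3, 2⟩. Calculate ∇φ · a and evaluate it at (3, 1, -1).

-11

∂φ/∂u = -1
∂φ/∂v = 0
∂φ/∂w = -6
∇φ at (3, 1, -1) = (-1, 0, -6)
∇φ · a = (-1)(-1) + (0)(-3) + (-6)(2) = -11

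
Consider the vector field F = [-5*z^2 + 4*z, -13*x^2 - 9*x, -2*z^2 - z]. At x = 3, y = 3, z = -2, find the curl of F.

(0, 24, -87)

(∇×F)₁ = ∂F₃/∂y − ∂F₂/∂z = 0
(∇×F)₂ = ∂F₁/∂z − ∂F₃/∂x = -10*z + 4
(∇×F)₃ = ∂F₂/∂x − ∂F₁/∂y = -26*x - 9
∇×F = (0, -10*z + 4, -26*x - 9)
At (3, 3, -2): (0, 24, -87).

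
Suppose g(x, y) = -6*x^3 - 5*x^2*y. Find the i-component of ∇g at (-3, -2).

(∇g)_1 = ∂g/∂x = -18*x^2 - 10*x*y
At (-3, -2): -222.

-222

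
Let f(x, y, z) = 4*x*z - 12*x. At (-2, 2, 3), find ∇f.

(0, 0, -8)

∂f/∂x = 4*z - 12
∂f/∂y = 0
∂f/∂z = 4*x
∇f = (4*z - 12, 0, 4*x)
At (-2, 2, 3): (0, 0, -8).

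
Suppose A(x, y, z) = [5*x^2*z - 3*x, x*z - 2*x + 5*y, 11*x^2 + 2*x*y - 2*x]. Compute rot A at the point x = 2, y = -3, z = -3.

(2, -16, -5)

(∇×A)₁ = ∂A₃/∂y − ∂A₂/∂z = x
(∇×A)₂ = ∂A₁/∂z − ∂A₃/∂x = 5*x^2 - 22*x - 2*y + 2
(∇×A)₃ = ∂A₂/∂x − ∂A₁/∂y = z - 2
∇×A = (x, 5*x^2 - 22*x - 2*y + 2, z - 2)
At (2, -3, -3): (2, -16, -5).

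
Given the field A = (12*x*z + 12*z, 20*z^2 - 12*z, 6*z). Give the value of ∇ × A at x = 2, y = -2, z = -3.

(∇×A)₁ = ∂A₃/∂y − ∂A₂/∂z = -40*z + 12
(∇×A)₂ = ∂A₁/∂z − ∂A₃/∂x = 12*x + 12
(∇×A)₃ = ∂A₂/∂x − ∂A₁/∂y = 0
∇×A = (-40*z + 12, 12*x + 12, 0)
At (2, -2, -3): (132, 36, 0).

(132, 36, 0)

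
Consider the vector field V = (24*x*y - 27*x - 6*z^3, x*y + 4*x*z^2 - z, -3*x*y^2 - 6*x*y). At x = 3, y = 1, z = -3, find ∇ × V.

(37, -153, -35)

(∇×V)₁ = ∂V₃/∂y − ∂V₂/∂z = -6*x*y - 8*x*z - 6*x + 1
(∇×V)₂ = ∂V₁/∂z − ∂V₃/∂x = 3*y^2 + 6*y - 18*z^2
(∇×V)₃ = ∂V₂/∂x − ∂V₁/∂y = -24*x + y + 4*z^2
∇×V = (-6*x*y - 8*x*z - 6*x + 1, 3*y^2 + 6*y - 18*z^2, -24*x + y + 4*z^2)
At (3, 1, -3): (37, -153, -35).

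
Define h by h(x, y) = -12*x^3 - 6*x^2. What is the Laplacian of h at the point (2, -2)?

∂²h/∂x² = -12*(6*x + 1)
∂²h/∂y² = 0
∇²h = -72*x - 12
At (2, -2): -156.

-156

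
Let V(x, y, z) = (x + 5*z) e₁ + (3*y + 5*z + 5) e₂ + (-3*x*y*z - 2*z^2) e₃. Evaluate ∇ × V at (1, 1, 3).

(∇×V)₁ = ∂V₃/∂y − ∂V₂/∂z = -3*x*z - 5
(∇×V)₂ = ∂V₁/∂z − ∂V₃/∂x = 3*y*z + 5
(∇×V)₃ = ∂V₂/∂x − ∂V₁/∂y = 0
∇×V = (-3*x*z - 5, 3*y*z + 5, 0)
At (1, 1, 3): (-14, 14, 0).

(-14, 14, 0)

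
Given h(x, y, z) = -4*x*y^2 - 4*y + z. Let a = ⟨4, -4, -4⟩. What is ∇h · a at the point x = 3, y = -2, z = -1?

-244

∂h/∂x = -4*y^2
∂h/∂y = -8*x*y - 4
∂h/∂z = 1
∇h at (3, -2, -1) = (-16, 44, 1)
∇h · a = (-16)(4) + (44)(-4) + (1)(-4) = -244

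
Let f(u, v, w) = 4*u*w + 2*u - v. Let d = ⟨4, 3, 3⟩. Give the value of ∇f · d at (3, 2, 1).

57

∂f/∂u = 4*w + 2
∂f/∂v = -1
∂f/∂w = 4*u
∇f at (3, 2, 1) = (6, -1, 12)
∇f · d = (6)(4) + (-1)(3) + (12)(3) = 57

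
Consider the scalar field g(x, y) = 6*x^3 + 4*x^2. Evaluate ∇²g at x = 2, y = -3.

∂²g/∂x² = 4*(9*x + 2)
∂²g/∂y² = 0
∇²g = 36*x + 8
At (2, -3): 80.

80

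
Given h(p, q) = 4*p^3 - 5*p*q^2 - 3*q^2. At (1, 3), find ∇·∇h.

∂²h/∂p² = 24*p
∂²h/∂q² = -2*(5*p + 3)
∇²h = 14*p - 6
At (1, 3): 8.

8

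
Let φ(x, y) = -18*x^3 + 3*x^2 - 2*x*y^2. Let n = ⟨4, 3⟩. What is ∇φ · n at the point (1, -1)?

∂φ/∂x = -54*x^2 + 6*x - 2*y^2
∂φ/∂y = -4*x*y
∇φ at (1, -1) = (-50, 4)
∇φ · n = (-50)(4) + (4)(3) = -188

-188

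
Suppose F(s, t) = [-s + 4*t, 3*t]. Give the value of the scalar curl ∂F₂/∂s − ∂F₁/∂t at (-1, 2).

∂F₂/∂s = 0
∂F₁/∂t = 4
Scalar curl = -4
At (-1, 2): -4.

-4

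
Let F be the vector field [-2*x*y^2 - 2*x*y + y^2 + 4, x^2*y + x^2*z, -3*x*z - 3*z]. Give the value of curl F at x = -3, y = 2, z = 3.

(∇×F)₁ = ∂F₃/∂y − ∂F₂/∂z = -x^2
(∇×F)₂ = ∂F₁/∂z − ∂F₃/∂x = 3*z
(∇×F)₃ = ∂F₂/∂x − ∂F₁/∂y = 6*x*y + 2*x*z + 2*x - 2*y
∇×F = (-x^2, 3*z, 6*x*y + 2*x*z + 2*x - 2*y)
At (-3, 2, 3): (-9, 9, -64).

(-9, 9, -64)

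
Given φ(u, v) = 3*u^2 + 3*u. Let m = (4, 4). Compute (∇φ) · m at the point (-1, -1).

-12

∂φ/∂u = 6*u + 3
∂φ/∂v = 0
∇φ at (-1, -1) = (-3, 0)
∇φ · m = (-3)(4) + (0)(4) = -12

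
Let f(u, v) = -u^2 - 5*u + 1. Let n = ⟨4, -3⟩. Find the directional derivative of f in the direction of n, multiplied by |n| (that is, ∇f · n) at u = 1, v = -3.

∂f/∂u = -2*u - 5
∂f/∂v = 0
∇f at (1, -3) = (-7, 0)
∇f · n = (-7)(4) + (0)(-3) = -28

-28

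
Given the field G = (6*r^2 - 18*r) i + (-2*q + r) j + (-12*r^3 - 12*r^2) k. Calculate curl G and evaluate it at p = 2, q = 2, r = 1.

(-1, -6, 0)

(∇×G)₁ = ∂G₃/∂q − ∂G₂/∂r = -1
(∇×G)₂ = ∂G₁/∂r − ∂G₃/∂p = 12*r - 18
(∇×G)₃ = ∂G₂/∂p − ∂G₁/∂q = 0
∇×G = (-1, 12*r - 18, 0)
At (2, 2, 1): (-1, -6, 0).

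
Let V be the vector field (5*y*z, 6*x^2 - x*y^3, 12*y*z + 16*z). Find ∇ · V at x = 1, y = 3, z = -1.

∂V₁/∂x = 0
∂V₂/∂y = -3*x*y^2
∂V₃/∂z = 12*y + 16
∇·V = -3*x*y^2 + 12*y + 16
At (1, 3, -1): 25.

25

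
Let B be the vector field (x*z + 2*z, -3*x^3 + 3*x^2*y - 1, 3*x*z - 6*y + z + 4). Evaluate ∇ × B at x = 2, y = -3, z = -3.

(-6, 13, -72)

(∇×B)₁ = ∂B₃/∂y − ∂B₂/∂z = -6
(∇×B)₂ = ∂B₁/∂z − ∂B₃/∂x = x - 3*z + 2
(∇×B)₃ = ∂B₂/∂x − ∂B₁/∂y = -9*x^2 + 6*x*y
∇×B = (-6, x - 3*z + 2, -9*x^2 + 6*x*y)
At (2, -3, -3): (-6, 13, -72).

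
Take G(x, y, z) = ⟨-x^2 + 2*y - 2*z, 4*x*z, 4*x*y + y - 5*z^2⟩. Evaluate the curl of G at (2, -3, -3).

(∇×G)₁ = ∂G₃/∂y − ∂G₂/∂z = 1
(∇×G)₂ = ∂G₁/∂z − ∂G₃/∂x = -4*y - 2
(∇×G)₃ = ∂G₂/∂x − ∂G₁/∂y = 4*z - 2
∇×G = (1, -4*y - 2, 4*z - 2)
At (2, -3, -3): (1, 10, -14).

(1, 10, -14)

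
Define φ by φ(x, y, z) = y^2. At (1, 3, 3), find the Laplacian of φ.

2

∂²φ/∂x² = 0
∂²φ/∂y² = 2
∂²φ/∂z² = 0
∇²φ = 2
At (1, 3, 3): 2.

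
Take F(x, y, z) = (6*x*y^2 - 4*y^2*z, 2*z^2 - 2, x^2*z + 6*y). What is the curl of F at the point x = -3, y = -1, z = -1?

(∇×F)₁ = ∂F₃/∂y − ∂F₂/∂z = -4*z + 6
(∇×F)₂ = ∂F₁/∂z − ∂F₃/∂x = -2*x*z - 4*y^2
(∇×F)₃ = ∂F₂/∂x − ∂F₁/∂y = -12*x*y + 8*y*z
∇×F = (-4*z + 6, -2*x*z - 4*y^2, -12*x*y + 8*y*z)
At (-3, -1, -1): (10, -10, -28).

(10, -10, -28)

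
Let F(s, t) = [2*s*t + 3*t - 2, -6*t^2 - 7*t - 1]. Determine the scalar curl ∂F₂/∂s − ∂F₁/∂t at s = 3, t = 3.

-9

∂F₂/∂s = 0
∂F₁/∂t = 2*s + 3
Scalar curl = -2*s - 3
At (3, 3): -9.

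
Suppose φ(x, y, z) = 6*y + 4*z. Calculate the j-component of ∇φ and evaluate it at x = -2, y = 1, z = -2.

(∇φ)_2 = ∂φ/∂y = 6
At (-2, 1, -2): 6.

6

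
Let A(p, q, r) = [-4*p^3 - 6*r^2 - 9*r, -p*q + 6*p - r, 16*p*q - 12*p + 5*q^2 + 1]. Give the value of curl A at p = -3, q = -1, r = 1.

(∇×A)₁ = ∂A₃/∂q − ∂A₂/∂r = 16*p + 10*q + 1
(∇×A)₂ = ∂A₁/∂r − ∂A₃/∂p = -16*q - 12*r + 3
(∇×A)₃ = ∂A₂/∂p − ∂A₁/∂q = -q + 6
∇×A = (16*p + 10*q + 1, -16*q - 12*r + 3, -q + 6)
At (-3, -1, 1): (-57, 7, 7).

(-57, 7, 7)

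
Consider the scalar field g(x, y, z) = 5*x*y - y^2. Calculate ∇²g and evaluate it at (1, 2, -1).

∂²g/∂x² = 0
∂²g/∂y² = -2
∂²g/∂z² = 0
∇²g = -2
At (1, 2, -1): -2.

-2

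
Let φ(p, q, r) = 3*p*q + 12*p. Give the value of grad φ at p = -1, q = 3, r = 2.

∂φ/∂p = 3*q + 12
∂φ/∂q = 3*p
∂φ/∂r = 0
∇φ = (3*q + 12, 3*p, 0)
At (-1, 3, 2): (21, -3, 0).

(21, -3, 0)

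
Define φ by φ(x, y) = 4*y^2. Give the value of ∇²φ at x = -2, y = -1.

8

∂²φ/∂x² = 0
∂²φ/∂y² = 8
∇²φ = 8
At (-2, -1): 8.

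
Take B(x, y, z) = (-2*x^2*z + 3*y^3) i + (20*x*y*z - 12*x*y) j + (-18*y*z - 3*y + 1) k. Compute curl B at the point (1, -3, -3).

(111, -2, 135)

(∇×B)₁ = ∂B₃/∂y − ∂B₂/∂z = -20*x*y - 18*z - 3
(∇×B)₂ = ∂B₁/∂z − ∂B₃/∂x = -2*x^2
(∇×B)₃ = ∂B₂/∂x − ∂B₁/∂y = -9*y^2 + 20*y*z - 12*y
∇×B = (-20*x*y - 18*z - 3, -2*x^2, -9*y^2 + 20*y*z - 12*y)
At (1, -3, -3): (111, -2, 135).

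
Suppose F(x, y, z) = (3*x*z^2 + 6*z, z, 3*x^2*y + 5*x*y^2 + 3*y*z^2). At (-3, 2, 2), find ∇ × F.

(-22, -14, 0)

(∇×F)₁ = ∂F₃/∂y − ∂F₂/∂z = 3*x^2 + 10*x*y + 3*z^2 - 1
(∇×F)₂ = ∂F₁/∂z − ∂F₃/∂x = -6*x*y + 6*x*z - 5*y^2 + 6
(∇×F)₃ = ∂F₂/∂x − ∂F₁/∂y = 0
∇×F = (3*x^2 + 10*x*y + 3*z^2 - 1, -6*x*y + 6*x*z - 5*y^2 + 6, 0)
At (-3, 2, 2): (-22, -14, 0).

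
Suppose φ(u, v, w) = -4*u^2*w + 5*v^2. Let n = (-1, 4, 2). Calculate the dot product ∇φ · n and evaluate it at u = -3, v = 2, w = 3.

-64

∂φ/∂u = -8*u*w
∂φ/∂v = 10*v
∂φ/∂w = -4*u^2
∇φ at (-3, 2, 3) = (72, 20, -36)
∇φ · n = (72)(-1) + (20)(4) + (-36)(2) = -64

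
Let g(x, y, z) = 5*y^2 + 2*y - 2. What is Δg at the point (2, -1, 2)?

10

∂²g/∂x² = 0
∂²g/∂y² = 10
∂²g/∂z² = 0
∇²g = 10
At (2, -1, 2): 10.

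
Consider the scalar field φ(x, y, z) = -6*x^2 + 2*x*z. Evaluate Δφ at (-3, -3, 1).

-12

∂²φ/∂x² = -12
∂²φ/∂y² = 0
∂²φ/∂z² = 0
∇²φ = -12
At (-3, -3, 1): -12.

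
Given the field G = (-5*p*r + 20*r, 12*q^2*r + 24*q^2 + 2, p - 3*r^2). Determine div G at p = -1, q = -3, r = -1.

∂G₁/∂p = -5*r
∂G₂/∂q = 24*q*r + 48*q
∂G₃/∂r = -6*r
∇·G = 24*q*r + 48*q - 11*r
At (-1, -3, -1): -61.

-61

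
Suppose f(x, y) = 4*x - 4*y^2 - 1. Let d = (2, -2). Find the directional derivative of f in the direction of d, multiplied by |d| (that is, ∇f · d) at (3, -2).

-24

∂f/∂x = 4
∂f/∂y = -8*y
∇f at (3, -2) = (4, 16)
∇f · d = (4)(2) + (16)(-2) = -24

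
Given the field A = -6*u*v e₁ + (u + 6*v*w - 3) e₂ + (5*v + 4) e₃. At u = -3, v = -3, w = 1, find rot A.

(23, 0, -17)

(∇×A)₁ = ∂A₃/∂v − ∂A₂/∂w = -6*v + 5
(∇×A)₂ = ∂A₁/∂w − ∂A₃/∂u = 0
(∇×A)₃ = ∂A₂/∂u − ∂A₁/∂v = 6*u + 1
∇×A = (-6*v + 5, 0, 6*u + 1)
At (-3, -3, 1): (23, 0, -17).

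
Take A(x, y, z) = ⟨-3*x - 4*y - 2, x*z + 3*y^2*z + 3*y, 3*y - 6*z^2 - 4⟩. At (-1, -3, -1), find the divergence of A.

30

∂A₁/∂x = -3
∂A₂/∂y = 6*y*z + 3
∂A₃/∂z = -12*z
∇·A = 6*y*z - 12*z
At (-1, -3, -1): 30.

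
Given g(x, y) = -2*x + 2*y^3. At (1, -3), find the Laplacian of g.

-36

∂²g/∂x² = 0
∂²g/∂y² = 12*y
∇²g = 12*y
At (1, -3): -36.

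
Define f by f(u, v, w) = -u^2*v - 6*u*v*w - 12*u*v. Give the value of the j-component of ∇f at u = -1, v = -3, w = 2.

(∇f)_2 = ∂f/∂v = -u^2 - 6*u*w - 12*u
At (-1, -3, 2): 23.

23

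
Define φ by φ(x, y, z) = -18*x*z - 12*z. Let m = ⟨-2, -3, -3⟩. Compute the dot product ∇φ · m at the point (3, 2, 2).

∂φ/∂x = -18*z
∂φ/∂y = 0
∂φ/∂z = -18*x - 12
∇φ at (3, 2, 2) = (-36, 0, -66)
∇φ · m = (-36)(-2) + (0)(-3) + (-66)(-3) = 270

270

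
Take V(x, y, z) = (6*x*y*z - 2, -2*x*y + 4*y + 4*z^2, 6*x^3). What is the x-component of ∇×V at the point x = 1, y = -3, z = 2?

(∇×V)_1 = ∂V₃/∂y − ∂V₂/∂z
= 0 − (8*z)
= -8*z
At (1, -3, 2): -16.

-16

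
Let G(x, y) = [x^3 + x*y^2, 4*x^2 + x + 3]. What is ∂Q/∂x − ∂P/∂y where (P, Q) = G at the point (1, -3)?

15

∂G₂/∂x = 8*x + 1
∂G₁/∂y = 2*x*y
Scalar curl = -2*x*y + 8*x + 1
At (1, -3): 15.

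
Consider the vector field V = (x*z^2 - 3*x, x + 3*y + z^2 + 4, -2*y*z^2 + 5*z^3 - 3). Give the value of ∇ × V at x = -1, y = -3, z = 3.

(-24, -6, 1)

(∇×V)₁ = ∂V₃/∂y − ∂V₂/∂z = -2*z^2 - 2*z
(∇×V)₂ = ∂V₁/∂z − ∂V₃/∂x = 2*x*z
(∇×V)₃ = ∂V₂/∂x − ∂V₁/∂y = 1
∇×V = (-2*z^2 - 2*z, 2*x*z, 1)
At (-1, -3, 3): (-24, -6, 1).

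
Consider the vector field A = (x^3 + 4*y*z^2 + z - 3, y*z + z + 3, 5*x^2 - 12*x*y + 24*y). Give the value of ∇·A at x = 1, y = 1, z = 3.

6

∂A₁/∂x = 3*x^2
∂A₂/∂y = z
∂A₃/∂z = 0
∇·A = 3*x^2 + z
At (1, 1, 3): 6.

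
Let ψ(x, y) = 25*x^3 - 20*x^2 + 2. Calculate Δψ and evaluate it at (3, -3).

410

∂²ψ/∂x² = 10*(15*x - 4)
∂²ψ/∂y² = 0
∇²ψ = 150*x - 40
At (3, -3): 410.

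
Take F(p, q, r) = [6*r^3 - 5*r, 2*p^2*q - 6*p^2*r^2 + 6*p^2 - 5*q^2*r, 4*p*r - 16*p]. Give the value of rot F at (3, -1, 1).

(113, 25, -12)

(∇×F)₁ = ∂F₃/∂q − ∂F₂/∂r = 12*p^2*r + 5*q^2
(∇×F)₂ = ∂F₁/∂r − ∂F₃/∂p = 18*r^2 - 4*r + 11
(∇×F)₃ = ∂F₂/∂p − ∂F₁/∂q = 4*p*q - 12*p*r^2 + 12*p
∇×F = (12*p^2*r + 5*q^2, 18*r^2 - 4*r + 11, 4*p*q - 12*p*r^2 + 12*p)
At (3, -1, 1): (113, 25, -12).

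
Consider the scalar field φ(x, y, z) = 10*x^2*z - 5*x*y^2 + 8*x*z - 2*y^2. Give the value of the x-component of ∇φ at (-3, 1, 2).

-109

(∇φ)_1 = ∂φ/∂x = 20*x*z - 5*y^2 + 8*z
At (-3, 1, 2): -109.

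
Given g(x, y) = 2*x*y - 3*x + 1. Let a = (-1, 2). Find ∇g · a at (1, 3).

∂g/∂x = 2*y - 3
∂g/∂y = 2*x
∇g at (1, 3) = (3, 2)
∇g · a = (3)(-1) + (2)(2) = 1

1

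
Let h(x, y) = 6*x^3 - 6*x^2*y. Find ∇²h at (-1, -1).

-24

∂²h/∂x² = 12*(3*x - y)
∂²h/∂y² = 0
∇²h = 36*x - 12*y
At (-1, -1): -24.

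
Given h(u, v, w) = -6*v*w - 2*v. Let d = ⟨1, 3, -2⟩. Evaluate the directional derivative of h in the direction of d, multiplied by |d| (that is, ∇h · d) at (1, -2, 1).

∂h/∂u = 0
∂h/∂v = -6*w - 2
∂h/∂w = -6*v
∇h at (1, -2, 1) = (0, -8, 12)
∇h · d = (0)(1) + (-8)(3) + (12)(-2) = -48

-48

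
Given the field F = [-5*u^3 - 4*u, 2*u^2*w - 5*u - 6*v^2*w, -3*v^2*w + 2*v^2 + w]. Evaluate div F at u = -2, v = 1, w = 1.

-78

∂F₁/∂u = -15*u^2 - 4
∂F₂/∂v = -12*v*w
∂F₃/∂w = -3*v^2 + 1
∇·F = -15*u^2 - 3*v^2 - 12*v*w - 3
At (-2, 1, 1): -78.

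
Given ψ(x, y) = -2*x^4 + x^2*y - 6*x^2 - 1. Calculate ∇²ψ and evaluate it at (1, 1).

∂²ψ/∂x² = 2*(-12*x^2 + y - 6)
∂²ψ/∂y² = 0
∇²ψ = -24*x^2 + 2*y - 12
At (1, 1): -34.

-34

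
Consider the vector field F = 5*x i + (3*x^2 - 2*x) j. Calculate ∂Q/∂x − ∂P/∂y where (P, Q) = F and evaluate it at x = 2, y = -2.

∂F₂/∂x = 6*x - 2
∂F₁/∂y = 0
Scalar curl = 6*x - 2
At (2, -2): 10.

10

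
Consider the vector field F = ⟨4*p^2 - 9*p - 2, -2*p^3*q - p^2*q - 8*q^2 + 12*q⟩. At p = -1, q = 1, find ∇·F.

∂F₁/∂p = 8*p - 9
∂F₂/∂q = -2*p^3 - p^2 - 16*q + 12
∇·F = -2*p^3 - p^2 + 8*p - 16*q + 3
At (-1, 1): -20.

-20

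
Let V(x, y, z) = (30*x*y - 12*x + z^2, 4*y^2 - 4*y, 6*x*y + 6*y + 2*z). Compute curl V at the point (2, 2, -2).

(∇×V)₁ = ∂V₃/∂y − ∂V₂/∂z = 6*x + 6
(∇×V)₂ = ∂V₁/∂z − ∂V₃/∂x = -6*y + 2*z
(∇×V)₃ = ∂V₂/∂x − ∂V₁/∂y = -30*x
∇×V = (6*x + 6, -6*y + 2*z, -30*x)
At (2, 2, -2): (18, -16, -60).

(18, -16, -60)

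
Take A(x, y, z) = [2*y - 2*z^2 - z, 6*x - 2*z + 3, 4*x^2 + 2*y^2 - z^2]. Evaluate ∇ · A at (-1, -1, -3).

6

∂A₁/∂x = 0
∂A₂/∂y = 0
∂A₃/∂z = -2*z
∇·A = -2*z
At (-1, -1, -3): 6.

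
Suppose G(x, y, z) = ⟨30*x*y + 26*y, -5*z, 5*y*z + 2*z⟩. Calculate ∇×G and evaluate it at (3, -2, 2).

(∇×G)₁ = ∂G₃/∂y − ∂G₂/∂z = 5*z + 5
(∇×G)₂ = ∂G₁/∂z − ∂G₃/∂x = 0
(∇×G)₃ = ∂G₂/∂x − ∂G₁/∂y = -30*x - 26
∇×G = (5*z + 5, 0, -30*x - 26)
At (3, -2, 2): (15, 0, -116).

(15, 0, -116)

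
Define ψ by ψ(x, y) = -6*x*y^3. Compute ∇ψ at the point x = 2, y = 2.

∂ψ/∂x = -6*y^3
∂ψ/∂y = -18*x*y^2
∇ψ = (-6*y^3, -18*x*y^2)
At (2, 2): (-48, -144).

(-48, -144)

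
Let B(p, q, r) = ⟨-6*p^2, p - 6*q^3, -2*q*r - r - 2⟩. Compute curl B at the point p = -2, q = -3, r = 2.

(-4, 0, 1)

(∇×B)₁ = ∂B₃/∂q − ∂B₂/∂r = -2*r
(∇×B)₂ = ∂B₁/∂r − ∂B₃/∂p = 0
(∇×B)₃ = ∂B₂/∂p − ∂B₁/∂q = 1
∇×B = (-2*r, 0, 1)
At (-2, -3, 2): (-4, 0, 1).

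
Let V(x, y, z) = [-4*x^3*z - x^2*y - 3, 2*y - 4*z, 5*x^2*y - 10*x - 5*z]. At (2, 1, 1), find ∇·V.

∂V₁/∂x = -12*x^2*z - 2*x*y
∂V₂/∂y = 2
∂V₃/∂z = -5
∇·V = -12*x^2*z - 2*x*y - 3
At (2, 1, 1): -55.

-55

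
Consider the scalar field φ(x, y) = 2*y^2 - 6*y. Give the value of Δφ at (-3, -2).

4

∂²φ/∂x² = 0
∂²φ/∂y² = 4
∇²φ = 4
At (-3, -2): 4.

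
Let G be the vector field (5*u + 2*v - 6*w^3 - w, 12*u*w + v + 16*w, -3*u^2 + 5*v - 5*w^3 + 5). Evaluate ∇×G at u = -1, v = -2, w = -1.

(1, -25, -14)

(∇×G)₁ = ∂G₃/∂v − ∂G₂/∂w = -12*u - 11
(∇×G)₂ = ∂G₁/∂w − ∂G₃/∂u = 6*u - 18*w^2 - 1
(∇×G)₃ = ∂G₂/∂u − ∂G₁/∂v = 12*w - 2
∇×G = (-12*u - 11, 6*u - 18*w^2 - 1, 12*w - 2)
At (-1, -2, -1): (1, -25, -14).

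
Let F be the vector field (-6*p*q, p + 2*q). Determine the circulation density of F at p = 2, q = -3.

∂F₂/∂p = 1
∂F₁/∂q = -6*p
Scalar curl = 6*p + 1
At (2, -3): 13.

13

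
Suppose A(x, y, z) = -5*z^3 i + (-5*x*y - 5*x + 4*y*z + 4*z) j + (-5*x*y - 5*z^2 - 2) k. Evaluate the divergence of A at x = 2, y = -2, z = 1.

-16

∂A₁/∂x = 0
∂A₂/∂y = -5*x + 4*z
∂A₃/∂z = -10*z
∇·A = -5*x - 6*z
At (2, -2, 1): -16.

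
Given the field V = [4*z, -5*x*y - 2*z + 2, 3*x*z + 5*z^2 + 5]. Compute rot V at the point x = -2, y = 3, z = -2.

(2, 10, -15)

(∇×V)₁ = ∂V₃/∂y − ∂V₂/∂z = 2
(∇×V)₂ = ∂V₁/∂z − ∂V₃/∂x = -3*z + 4
(∇×V)₃ = ∂V₂/∂x − ∂V₁/∂y = -5*y
∇×V = (2, -3*z + 4, -5*y)
At (-2, 3, -2): (2, 10, -15).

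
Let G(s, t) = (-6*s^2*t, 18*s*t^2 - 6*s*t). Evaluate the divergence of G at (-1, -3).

78

∂G₁/∂s = -12*s*t
∂G₂/∂t = 36*s*t - 6*s
∇·G = 24*s*t - 6*s
At (-1, -3): 78.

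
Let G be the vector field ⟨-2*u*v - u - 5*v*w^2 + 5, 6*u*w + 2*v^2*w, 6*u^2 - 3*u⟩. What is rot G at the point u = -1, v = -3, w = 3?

(-12, 105, 61)

(∇×G)₁ = ∂G₃/∂v − ∂G₂/∂w = -6*u - 2*v^2
(∇×G)₂ = ∂G₁/∂w − ∂G₃/∂u = -12*u - 10*v*w + 3
(∇×G)₃ = ∂G₂/∂u − ∂G₁/∂v = 2*u + 5*w^2 + 6*w
∇×G = (-6*u - 2*v^2, -12*u - 10*v*w + 3, 2*u + 5*w^2 + 6*w)
At (-1, -3, 3): (-12, 105, 61).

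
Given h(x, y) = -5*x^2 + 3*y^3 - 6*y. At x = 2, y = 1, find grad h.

∂h/∂x = -10*x
∂h/∂y = 9*y^2 - 6
∇h = (-10*x, 9*y^2 - 6)
At (2, 1): (-20, 3).

(-20, 3)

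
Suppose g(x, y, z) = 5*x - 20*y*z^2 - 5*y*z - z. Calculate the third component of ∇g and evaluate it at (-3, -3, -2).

-226

(∇g)_3 = ∂g/∂z = -40*y*z - 5*y - 1
At (-3, -3, -2): -226.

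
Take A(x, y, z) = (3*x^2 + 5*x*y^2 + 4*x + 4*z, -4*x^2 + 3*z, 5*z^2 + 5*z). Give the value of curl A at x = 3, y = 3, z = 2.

(-3, 4, -114)

(∇×A)₁ = ∂A₃/∂y − ∂A₂/∂z = -3
(∇×A)₂ = ∂A₁/∂z − ∂A₃/∂x = 4
(∇×A)₃ = ∂A₂/∂x − ∂A₁/∂y = -10*x*y - 8*x
∇×A = (-3, 4, -10*x*y - 8*x)
At (3, 3, 2): (-3, 4, -114).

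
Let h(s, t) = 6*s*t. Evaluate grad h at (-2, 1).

(6, -12)

∂h/∂s = 6*t
∂h/∂t = 6*s
∇h = (6*t, 6*s)
At (-2, 1): (6, -12).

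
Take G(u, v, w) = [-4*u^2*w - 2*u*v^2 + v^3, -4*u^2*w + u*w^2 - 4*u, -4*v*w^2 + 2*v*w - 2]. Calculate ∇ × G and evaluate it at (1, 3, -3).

(-32, -4, 14)

(∇×G)₁ = ∂G₃/∂v − ∂G₂/∂w = 4*u^2 - 2*u*w - 4*w^2 + 2*w
(∇×G)₂ = ∂G₁/∂w − ∂G₃/∂u = -4*u^2
(∇×G)₃ = ∂G₂/∂u − ∂G₁/∂v = 4*u*v - 8*u*w - 3*v^2 + w^2 - 4
∇×G = (4*u^2 - 2*u*w - 4*w^2 + 2*w, -4*u^2, 4*u*v - 8*u*w - 3*v^2 + w^2 - 4)
At (1, 3, -3): (-32, -4, 14).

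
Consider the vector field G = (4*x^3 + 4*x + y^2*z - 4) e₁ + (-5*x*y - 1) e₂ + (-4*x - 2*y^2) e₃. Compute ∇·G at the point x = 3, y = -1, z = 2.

∂G₁/∂x = 12*x^2 + 4
∂G₂/∂y = -5*x
∂G₃/∂z = 0
∇·G = 12*x^2 - 5*x + 4
At (3, -1, 2): 97.

97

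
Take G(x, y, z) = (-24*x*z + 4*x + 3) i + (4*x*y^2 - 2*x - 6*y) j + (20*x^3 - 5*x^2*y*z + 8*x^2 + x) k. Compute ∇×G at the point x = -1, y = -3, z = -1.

(∇×G)₁ = ∂G₃/∂y − ∂G₂/∂z = -5*x^2*z
(∇×G)₂ = ∂G₁/∂z − ∂G₃/∂x = -60*x^2 + 10*x*y*z - 40*x - 1
(∇×G)₃ = ∂G₂/∂x − ∂G₁/∂y = 4*y^2 - 2
∇×G = (-5*x^2*z, -60*x^2 + 10*x*y*z - 40*x - 1, 4*y^2 - 2)
At (-1, -3, -1): (5, -51, 34).

(5, -51, 34)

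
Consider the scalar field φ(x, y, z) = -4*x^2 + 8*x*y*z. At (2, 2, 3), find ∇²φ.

-8

∂²φ/∂x² = -8
∂²φ/∂y² = 0
∂²φ/∂z² = 0
∇²φ = -8
At (2, 2, 3): -8.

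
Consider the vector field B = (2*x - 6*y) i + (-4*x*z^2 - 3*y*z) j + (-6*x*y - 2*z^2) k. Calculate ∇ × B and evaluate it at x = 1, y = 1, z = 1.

(∇×B)₁ = ∂B₃/∂y − ∂B₂/∂z = 8*x*z - 6*x + 3*y
(∇×B)₂ = ∂B₁/∂z − ∂B₃/∂x = 6*y
(∇×B)₃ = ∂B₂/∂x − ∂B₁/∂y = -4*z^2 + 6
∇×B = (8*x*z - 6*x + 3*y, 6*y, -4*z^2 + 6)
At (1, 1, 1): (5, 6, 2).

(5, 6, 2)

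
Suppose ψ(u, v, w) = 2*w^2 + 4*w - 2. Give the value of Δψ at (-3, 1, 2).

∂²ψ/∂u² = 0
∂²ψ/∂v² = 0
∂²ψ/∂w² = 4
∇²ψ = 4
At (-3, 1, 2): 4.

4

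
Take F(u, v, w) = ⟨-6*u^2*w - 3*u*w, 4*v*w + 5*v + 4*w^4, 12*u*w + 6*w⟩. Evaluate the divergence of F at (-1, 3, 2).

∂F₁/∂u = -12*u*w - 3*w
∂F₂/∂v = 4*w + 5
∂F₃/∂w = 12*u + 6
∇·F = -12*u*w + 12*u + w + 11
At (-1, 3, 2): 25.

25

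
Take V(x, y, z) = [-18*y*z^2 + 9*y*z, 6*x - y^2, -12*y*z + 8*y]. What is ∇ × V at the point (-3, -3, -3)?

(44, -351, 195)

(∇×V)₁ = ∂V₃/∂y − ∂V₂/∂z = -12*z + 8
(∇×V)₂ = ∂V₁/∂z − ∂V₃/∂x = -36*y*z + 9*y
(∇×V)₃ = ∂V₂/∂x − ∂V₁/∂y = 18*z^2 - 9*z + 6
∇×V = (-12*z + 8, -36*y*z + 9*y, 18*z^2 - 9*z + 6)
At (-3, -3, -3): (44, -351, 195).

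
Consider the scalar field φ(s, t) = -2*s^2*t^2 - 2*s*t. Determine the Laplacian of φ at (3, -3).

∂²φ/∂s² = -4*t^2
∂²φ/∂t² = -4*s^2
∇²φ = -4*s^2 - 4*t^2
At (3, -3): -72.

-72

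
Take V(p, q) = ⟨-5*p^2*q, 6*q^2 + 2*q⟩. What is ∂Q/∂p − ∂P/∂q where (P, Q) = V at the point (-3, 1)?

45

∂V₂/∂p = 0
∂V₁/∂q = -5*p^2
Scalar curl = 5*p^2
At (-3, 1): 45.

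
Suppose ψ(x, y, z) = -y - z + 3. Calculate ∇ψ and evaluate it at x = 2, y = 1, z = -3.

(0, -1, -1)

∂ψ/∂x = 0
∂ψ/∂y = -1
∂ψ/∂z = -1
∇ψ = (0, -1, -1)
At (2, 1, -3): (0, -1, -1).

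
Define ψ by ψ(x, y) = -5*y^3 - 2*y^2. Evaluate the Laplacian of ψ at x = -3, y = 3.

-94

∂²ψ/∂x² = 0
∂²ψ/∂y² = -2*(15*y + 2)
∇²ψ = -30*y - 4
At (-3, 3): -94.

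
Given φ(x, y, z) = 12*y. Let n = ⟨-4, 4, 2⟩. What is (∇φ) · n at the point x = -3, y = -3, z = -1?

48

∂φ/∂x = 0
∂φ/∂y = 12
∂φ/∂z = 0
∇φ at (-3, -3, -1) = (0, 12, 0)
∇φ · n = (0)(-4) + (12)(4) + (0)(2) = 48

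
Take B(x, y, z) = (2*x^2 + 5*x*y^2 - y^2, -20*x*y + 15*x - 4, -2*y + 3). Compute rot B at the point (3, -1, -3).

(∇×B)₁ = ∂B₃/∂y − ∂B₂/∂z = -2
(∇×B)₂ = ∂B₁/∂z − ∂B₃/∂x = 0
(∇×B)₃ = ∂B₂/∂x − ∂B₁/∂y = -10*x*y - 18*y + 15
∇×B = (-2, 0, -10*x*y - 18*y + 15)
At (3, -1, -3): (-2, 0, 63).

(-2, 0, 63)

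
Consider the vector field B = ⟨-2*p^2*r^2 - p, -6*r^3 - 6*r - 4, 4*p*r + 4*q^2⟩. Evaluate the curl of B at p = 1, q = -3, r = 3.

(∇×B)₁ = ∂B₃/∂q − ∂B₂/∂r = 8*q + 18*r^2 + 6
(∇×B)₂ = ∂B₁/∂r − ∂B₃/∂p = -4*p^2*r - 4*r
(∇×B)₃ = ∂B₂/∂p − ∂B₁/∂q = 0
∇×B = (8*q + 18*r^2 + 6, -4*p^2*r - 4*r, 0)
At (1, -3, 3): (144, -24, 0).

(144, -24, 0)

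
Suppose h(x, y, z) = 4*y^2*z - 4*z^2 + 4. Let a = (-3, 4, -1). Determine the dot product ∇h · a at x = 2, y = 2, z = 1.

56

∂h/∂x = 0
∂h/∂y = 8*y*z
∂h/∂z = 4*y^2 - 8*z
∇h at (2, 2, 1) = (0, 16, 8)
∇h · a = (0)(-3) + (16)(4) + (8)(-1) = 56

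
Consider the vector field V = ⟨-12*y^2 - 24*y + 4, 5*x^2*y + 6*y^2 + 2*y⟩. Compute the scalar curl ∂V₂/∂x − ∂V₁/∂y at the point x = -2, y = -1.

20

∂V₂/∂x = 10*x*y
∂V₁/∂y = -24*y - 24
Scalar curl = 10*x*y + 24*y + 24
At (-2, -1): 20.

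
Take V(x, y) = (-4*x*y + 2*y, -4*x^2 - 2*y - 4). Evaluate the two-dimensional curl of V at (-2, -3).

∂V₂/∂x = -8*x
∂V₁/∂y = -4*x + 2
Scalar curl = -4*x - 2
At (-2, -3): 6.

6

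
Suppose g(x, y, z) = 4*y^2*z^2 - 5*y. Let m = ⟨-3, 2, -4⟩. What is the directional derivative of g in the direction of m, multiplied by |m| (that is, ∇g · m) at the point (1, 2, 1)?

∂g/∂x = 0
∂g/∂y = 8*y*z^2 - 5
∂g/∂z = 8*y^2*z
∇g at (1, 2, 1) = (0, 11, 32)
∇g · m = (0)(-3) + (11)(2) + (32)(-4) = -106

-106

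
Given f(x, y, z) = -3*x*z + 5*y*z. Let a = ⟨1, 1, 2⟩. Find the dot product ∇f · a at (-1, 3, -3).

30

∂f/∂x = -3*z
∂f/∂y = 5*z
∂f/∂z = -3*x + 5*y
∇f at (-1, 3, -3) = (9, -15, 18)
∇f · a = (9)(1) + (-15)(1) + (18)(2) = 30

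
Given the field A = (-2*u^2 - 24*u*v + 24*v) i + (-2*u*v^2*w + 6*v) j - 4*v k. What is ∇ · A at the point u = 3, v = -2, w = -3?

-30

∂A₁/∂u = -4*u - 24*v
∂A₂/∂v = -4*u*v*w + 6
∂A₃/∂w = 0
∇·A = -4*u*v*w - 4*u - 24*v + 6
At (3, -2, -3): -30.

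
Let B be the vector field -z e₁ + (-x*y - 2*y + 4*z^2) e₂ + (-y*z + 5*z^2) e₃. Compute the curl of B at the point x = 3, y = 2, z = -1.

(9, -1, -2)

(∇×B)₁ = ∂B₃/∂y − ∂B₂/∂z = -9*z
(∇×B)₂ = ∂B₁/∂z − ∂B₃/∂x = -1
(∇×B)₃ = ∂B₂/∂x − ∂B₁/∂y = -y
∇×B = (-9*z, -1, -y)
At (3, 2, -1): (9, -1, -2).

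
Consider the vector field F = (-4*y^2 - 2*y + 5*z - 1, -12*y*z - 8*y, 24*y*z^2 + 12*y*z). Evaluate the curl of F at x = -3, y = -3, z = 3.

(∇×F)₁ = ∂F₃/∂y − ∂F₂/∂z = 12*y + 24*z^2 + 12*z
(∇×F)₂ = ∂F₁/∂z − ∂F₃/∂x = 5
(∇×F)₃ = ∂F₂/∂x − ∂F₁/∂y = 8*y + 2
∇×F = (12*y + 24*z^2 + 12*z, 5, 8*y + 2)
At (-3, -3, 3): (216, 5, -22).

(216, 5, -22)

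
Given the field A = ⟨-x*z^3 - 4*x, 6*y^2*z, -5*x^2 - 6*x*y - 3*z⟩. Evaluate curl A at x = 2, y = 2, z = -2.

(∇×A)₁ = ∂A₃/∂y − ∂A₂/∂z = -6*x - 6*y^2
(∇×A)₂ = ∂A₁/∂z − ∂A₃/∂x = -3*x*z^2 + 10*x + 6*y
(∇×A)₃ = ∂A₂/∂x − ∂A₁/∂y = 0
∇×A = (-6*x - 6*y^2, -3*x*z^2 + 10*x + 6*y, 0)
At (2, 2, -2): (-36, 8, 0).

(-36, 8, 0)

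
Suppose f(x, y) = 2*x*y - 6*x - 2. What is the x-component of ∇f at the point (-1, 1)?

(∇f)_1 = ∂f/∂x = 2*y - 6
At (-1, 1): -4.

-4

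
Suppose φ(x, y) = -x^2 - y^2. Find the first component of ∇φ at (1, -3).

-2

(∇φ)_1 = ∂φ/∂x = -2*x
At (1, -3): -2.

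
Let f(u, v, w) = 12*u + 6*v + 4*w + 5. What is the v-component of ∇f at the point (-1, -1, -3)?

(∇f)_2 = ∂f/∂v = 6
At (-1, -1, -3): 6.

6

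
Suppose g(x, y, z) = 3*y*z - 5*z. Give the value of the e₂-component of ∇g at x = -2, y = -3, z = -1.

-3

(∇g)_2 = ∂g/∂y = 3*z
At (-2, -3, -1): -3.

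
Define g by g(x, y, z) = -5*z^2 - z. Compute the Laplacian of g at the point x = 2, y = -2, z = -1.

-10

∂²g/∂x² = 0
∂²g/∂y² = 0
∂²g/∂z² = -10
∇²g = -10
At (2, -2, -1): -10.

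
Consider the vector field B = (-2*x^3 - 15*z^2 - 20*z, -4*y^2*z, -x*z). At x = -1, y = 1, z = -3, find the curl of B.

(4, 67, 0)

(∇×B)₁ = ∂B₃/∂y − ∂B₂/∂z = 4*y^2
(∇×B)₂ = ∂B₁/∂z − ∂B₃/∂x = -29*z - 20
(∇×B)₃ = ∂B₂/∂x − ∂B₁/∂y = 0
∇×B = (4*y^2, -29*z - 20, 0)
At (-1, 1, -3): (4, 67, 0).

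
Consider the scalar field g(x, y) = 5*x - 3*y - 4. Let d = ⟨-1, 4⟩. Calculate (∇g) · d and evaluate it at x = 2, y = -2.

∂g/∂x = 5
∂g/∂y = -3
∇g at (2, -2) = (5, -3)
∇g · d = (5)(-1) + (-3)(4) = -17

-17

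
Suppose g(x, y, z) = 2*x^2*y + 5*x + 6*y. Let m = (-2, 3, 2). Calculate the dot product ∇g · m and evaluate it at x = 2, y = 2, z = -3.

0

∂g/∂x = 4*x*y + 5
∂g/∂y = 2*x^2 + 6
∂g/∂z = 0
∇g at (2, 2, -3) = (21, 14, 0)
∇g · m = (21)(-2) + (14)(3) + (0)(2) = 0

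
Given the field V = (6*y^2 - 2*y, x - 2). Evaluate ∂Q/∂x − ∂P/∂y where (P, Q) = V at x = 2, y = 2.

∂V₂/∂x = 1
∂V₁/∂y = 12*y - 2
Scalar curl = -12*y + 3
At (2, 2): -21.

-21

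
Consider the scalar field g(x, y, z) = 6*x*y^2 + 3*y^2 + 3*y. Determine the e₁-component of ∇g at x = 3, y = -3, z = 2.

(∇g)_1 = ∂g/∂x = 6*y^2
At (3, -3, 2): 54.

54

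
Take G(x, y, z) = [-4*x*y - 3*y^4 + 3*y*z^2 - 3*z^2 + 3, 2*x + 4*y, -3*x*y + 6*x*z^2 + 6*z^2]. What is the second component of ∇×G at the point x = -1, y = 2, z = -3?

-66

(∇×G)_2 = ∂G₁/∂z − ∂G₃/∂x
= 6*y*z - 6*z − (-3*y + 6*z^2)
= 6*y*z + 3*y - 6*z^2 - 6*z
At (-1, 2, -3): -66.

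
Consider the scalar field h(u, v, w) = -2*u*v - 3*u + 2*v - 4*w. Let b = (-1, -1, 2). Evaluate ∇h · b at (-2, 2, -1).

-7

∂h/∂u = -2*v - 3
∂h/∂v = -2*u + 2
∂h/∂w = -4
∇h at (-2, 2, -1) = (-7, 6, -4)
∇h · b = (-7)(-1) + (6)(-1) + (-4)(2) = -7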